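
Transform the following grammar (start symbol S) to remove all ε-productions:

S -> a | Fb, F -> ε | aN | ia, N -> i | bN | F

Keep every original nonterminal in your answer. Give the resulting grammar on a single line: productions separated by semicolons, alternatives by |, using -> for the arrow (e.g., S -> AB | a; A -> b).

S -> a | b | Fb; F -> a | aN | ia; N -> F | b | i | bN

Nullable set: {F, N}.
S -> Fb: F nullable, giving Fb | b.
Drop F -> ε.
F -> aN: N nullable, giving a | aN.
N -> F: F nullable, giving F.
N -> bN: N nullable, giving b | bN.
Unchanged (no nullable symbols): S -> a; F -> ia; N -> i.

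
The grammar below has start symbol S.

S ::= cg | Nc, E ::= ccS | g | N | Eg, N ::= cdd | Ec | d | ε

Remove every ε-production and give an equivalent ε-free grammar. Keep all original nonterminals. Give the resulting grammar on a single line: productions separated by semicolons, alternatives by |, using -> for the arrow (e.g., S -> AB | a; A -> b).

Nullable set: {E, N}.
S -> Nc: N nullable, giving Nc | c.
E -> Eg: E nullable, giving Eg | g.
E -> N: N nullable, giving N.
Drop N -> ε.
N -> Ec: E nullable, giving Ec | c.
Unchanged (no nullable symbols): S -> cg; E -> ccS; E -> g; N -> cdd; N -> d.

S -> c | Nc | cg; E -> N | g | Eg | ccS; N -> c | d | Ec | cdd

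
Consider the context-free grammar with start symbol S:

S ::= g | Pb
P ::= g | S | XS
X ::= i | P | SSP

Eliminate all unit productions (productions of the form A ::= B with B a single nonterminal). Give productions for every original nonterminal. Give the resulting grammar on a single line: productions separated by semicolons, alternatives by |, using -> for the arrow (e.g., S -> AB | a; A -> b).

S -> g | Pb; P -> g | Pb | XS; X -> g | i | Pb | XS | SSP

Unit productions: P->S, X->P.
Unit pairs (A ⇒* B via units): (P,S), (X,P), (X,S).
S: inherits non-unit rules of {S} → Pb | g.
P: inherits non-unit rules of {P, S} → Pb | XS | g.
X: inherits non-unit rules of {P, S, X} → Pb | SSP | XS | g | i.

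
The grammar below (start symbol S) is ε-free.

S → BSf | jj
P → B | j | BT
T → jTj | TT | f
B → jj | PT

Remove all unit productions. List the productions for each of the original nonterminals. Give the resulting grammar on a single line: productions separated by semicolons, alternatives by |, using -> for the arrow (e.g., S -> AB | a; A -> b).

Unit productions: P->B.
Unit pairs (A ⇒* B via units): (P,B).
S: inherits non-unit rules of {S} → BSf | jj.
B: inherits non-unit rules of {B} → PT | jj.
P: inherits non-unit rules of {B, P} → BT | PT | j | jj.
T: inherits non-unit rules of {T} → TT | f | jTj.

S -> jj | BSf; B -> PT | jj; P -> j | BT | PT | jj; T -> f | TT | jTj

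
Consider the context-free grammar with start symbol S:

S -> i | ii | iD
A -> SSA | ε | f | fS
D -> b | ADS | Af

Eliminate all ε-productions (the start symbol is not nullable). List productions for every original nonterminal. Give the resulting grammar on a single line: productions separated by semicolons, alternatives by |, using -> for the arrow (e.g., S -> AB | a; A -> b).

Nullable set: {A}.
Drop A -> ε.
A -> SSA: A nullable, giving SS | SSA.
D -> ADS: A nullable, giving ADS | DS.
D -> Af: A nullable, giving Af | f.
Unchanged (no nullable symbols): S -> i; S -> iD; S -> ii; A -> f; A -> fS; D -> b.

S -> i | iD | ii; A -> f | SS | fS | SSA; D -> b | f | Af | DS | ADS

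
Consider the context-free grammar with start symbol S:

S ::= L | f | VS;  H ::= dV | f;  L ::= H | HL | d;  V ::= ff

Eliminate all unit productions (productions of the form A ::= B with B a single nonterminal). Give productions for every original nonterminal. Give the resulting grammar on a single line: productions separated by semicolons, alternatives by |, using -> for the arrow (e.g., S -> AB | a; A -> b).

S -> d | f | HL | VS | dV; H -> f | dV; L -> d | f | HL | dV; V -> ff

Unit productions: L->H, S->L.
Unit pairs (A ⇒* B via units): (L,H), (S,H), (S,L).
S: inherits non-unit rules of {H, L, S} → HL | VS | d | dV | f.
H: inherits non-unit rules of {H} → dV | f.
L: inherits non-unit rules of {H, L} → HL | d | dV | f.
V: inherits non-unit rules of {V} → ff.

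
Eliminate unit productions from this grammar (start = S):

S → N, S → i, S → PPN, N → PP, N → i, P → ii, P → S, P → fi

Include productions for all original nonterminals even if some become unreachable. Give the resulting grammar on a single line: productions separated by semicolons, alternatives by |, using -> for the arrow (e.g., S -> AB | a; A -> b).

Unit productions: P->S, S->N.
Unit pairs (A ⇒* B via units): (P,N), (P,S), (S,N).
S: inherits non-unit rules of {N, S} → PP | PPN | i.
N: inherits non-unit rules of {N} → PP | i.
P: inherits non-unit rules of {N, P, S} → PP | PPN | fi | i | ii.

S -> i | PP | PPN; N -> i | PP; P -> i | PP | fi | ii | PPN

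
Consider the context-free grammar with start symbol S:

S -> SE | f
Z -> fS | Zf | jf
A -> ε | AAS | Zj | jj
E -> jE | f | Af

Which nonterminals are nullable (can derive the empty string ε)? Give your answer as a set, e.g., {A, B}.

{A}

Directly nullable (have an ε-rule): {A}.
Not nullable: E, S, Z — each has a terminal in every rule's right-hand side or depends on a non-nullable symbol.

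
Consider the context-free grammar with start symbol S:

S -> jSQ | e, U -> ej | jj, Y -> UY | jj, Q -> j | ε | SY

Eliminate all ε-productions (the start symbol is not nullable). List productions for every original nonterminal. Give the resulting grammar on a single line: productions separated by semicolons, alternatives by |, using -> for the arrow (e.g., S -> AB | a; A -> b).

Nullable set: {Q}.
S -> jSQ: Q nullable, giving jS | jSQ.
Drop Q -> ε.
Unchanged (no nullable symbols): S -> e; Q -> SY; Q -> j; U -> ej; U -> jj; Y -> UY; Y -> jj.

S -> e | jS | jSQ; Q -> j | SY; U -> ej | jj; Y -> UY | jj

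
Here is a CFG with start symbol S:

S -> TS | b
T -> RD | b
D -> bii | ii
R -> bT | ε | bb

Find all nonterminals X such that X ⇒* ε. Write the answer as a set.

Directly nullable (have an ε-rule): {R}.
Not nullable: D, S, T — each has a terminal in every rule's right-hand side or depends on a non-nullable symbol.

{R}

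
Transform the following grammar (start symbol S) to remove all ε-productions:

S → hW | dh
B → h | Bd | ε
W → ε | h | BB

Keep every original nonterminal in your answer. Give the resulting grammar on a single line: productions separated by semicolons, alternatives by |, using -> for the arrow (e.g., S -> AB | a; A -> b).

S -> h | dh | hW; B -> d | h | Bd; W -> B | h | BB

Nullable set: {B, W}.
S -> hW: W nullable, giving h | hW.
Drop B -> ε.
B -> Bd: B nullable, giving Bd | d.
Drop W -> ε.
W -> BB: B, B nullable, giving B | BB.
Unchanged (no nullable symbols): S -> dh; B -> h; W -> h.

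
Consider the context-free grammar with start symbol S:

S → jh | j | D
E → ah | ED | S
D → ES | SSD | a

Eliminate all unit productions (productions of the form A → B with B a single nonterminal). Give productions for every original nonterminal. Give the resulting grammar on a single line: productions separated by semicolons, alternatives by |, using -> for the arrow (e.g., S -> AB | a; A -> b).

Unit productions: E->S, S->D.
Unit pairs (A ⇒* B via units): (E,D), (E,S), (S,D).
S: inherits non-unit rules of {D, S} → ES | SSD | a | j | jh.
D: inherits non-unit rules of {D} → ES | SSD | a.
E: inherits non-unit rules of {D, E, S} → ED | ES | SSD | a | ah | j | jh.

S -> a | j | ES | jh | SSD; D -> a | ES | SSD; E -> a | j | ED | ES | ah | jh | SSD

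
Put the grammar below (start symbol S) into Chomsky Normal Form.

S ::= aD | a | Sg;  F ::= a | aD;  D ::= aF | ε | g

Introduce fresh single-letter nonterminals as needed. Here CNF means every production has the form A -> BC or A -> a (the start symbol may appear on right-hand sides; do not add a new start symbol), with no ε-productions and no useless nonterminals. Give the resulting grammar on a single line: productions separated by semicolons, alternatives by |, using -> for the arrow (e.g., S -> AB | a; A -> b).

S -> a | AD | SB; A -> a; B -> g; D -> g | AF; F -> a | AD

Nullable: {D}; after ε-elimination: S -> a | Sg | aD; D -> g | aF; F -> a | aD.
No unit productions to eliminate.
TERM: introduce A -> a, B -> g and substitute in every rule of length ≥2.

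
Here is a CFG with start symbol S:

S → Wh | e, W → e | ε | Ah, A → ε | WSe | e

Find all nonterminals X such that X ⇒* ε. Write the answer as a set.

{A, W}

Directly nullable (have an ε-rule): {A, W}.
Not nullable: S — each has a terminal in every rule's right-hand side or depends on a non-nullable symbol.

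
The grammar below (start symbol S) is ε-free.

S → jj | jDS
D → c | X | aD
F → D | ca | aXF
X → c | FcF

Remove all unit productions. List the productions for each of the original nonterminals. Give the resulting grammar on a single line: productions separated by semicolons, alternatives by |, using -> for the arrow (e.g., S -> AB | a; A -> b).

S -> jj | jDS; D -> c | aD | FcF; F -> c | aD | ca | FcF | aXF; X -> c | FcF

Unit productions: D->X, F->D.
Unit pairs (A ⇒* B via units): (D,X), (F,D), (F,X).
S: inherits non-unit rules of {S} → jDS | jj.
D: inherits non-unit rules of {D, X} → FcF | aD | c.
F: inherits non-unit rules of {D, F, X} → FcF | aD | aXF | c | ca.
X: inherits non-unit rules of {X} → FcF | c.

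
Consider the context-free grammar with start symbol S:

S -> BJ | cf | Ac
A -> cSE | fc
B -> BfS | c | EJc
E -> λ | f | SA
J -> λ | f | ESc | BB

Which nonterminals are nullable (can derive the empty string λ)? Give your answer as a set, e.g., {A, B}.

Directly nullable (have an ε-rule): {E, J}.
Not nullable: A, B, S — each has a terminal in every rule's right-hand side or depends on a non-nullable symbol.

{E, J}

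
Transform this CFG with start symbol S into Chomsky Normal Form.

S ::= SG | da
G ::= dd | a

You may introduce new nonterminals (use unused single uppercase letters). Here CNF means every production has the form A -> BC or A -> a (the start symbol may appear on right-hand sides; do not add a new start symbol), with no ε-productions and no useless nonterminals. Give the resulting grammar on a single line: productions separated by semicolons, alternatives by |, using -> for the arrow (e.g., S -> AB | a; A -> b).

S -> AB | SG; A -> d; B -> a; G -> a | AA

No ε-productions.
No unit productions to eliminate.
TERM: introduce B -> a, A -> d and substitute in every rule of length ≥2.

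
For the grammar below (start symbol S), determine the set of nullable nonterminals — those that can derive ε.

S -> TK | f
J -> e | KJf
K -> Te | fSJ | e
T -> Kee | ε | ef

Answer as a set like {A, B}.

{T}

Directly nullable (have an ε-rule): {T}.
Not nullable: J, K, S — each has a terminal in every rule's right-hand side or depends on a non-nullable symbol.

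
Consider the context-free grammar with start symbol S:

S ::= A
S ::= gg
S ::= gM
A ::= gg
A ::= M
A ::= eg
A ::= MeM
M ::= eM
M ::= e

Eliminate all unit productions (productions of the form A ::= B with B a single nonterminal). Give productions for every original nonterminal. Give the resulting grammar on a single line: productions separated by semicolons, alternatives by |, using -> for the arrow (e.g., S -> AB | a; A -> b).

S -> e | eM | eg | gM | gg | MeM; A -> e | eM | eg | gg | MeM; M -> e | eM

Unit productions: A->M, S->A.
Unit pairs (A ⇒* B via units): (A,M), (S,A), (S,M).
S: inherits non-unit rules of {A, M, S} → MeM | e | eM | eg | gM | gg.
A: inherits non-unit rules of {A, M} → MeM | e | eM | eg | gg.
M: inherits non-unit rules of {M} → e | eM.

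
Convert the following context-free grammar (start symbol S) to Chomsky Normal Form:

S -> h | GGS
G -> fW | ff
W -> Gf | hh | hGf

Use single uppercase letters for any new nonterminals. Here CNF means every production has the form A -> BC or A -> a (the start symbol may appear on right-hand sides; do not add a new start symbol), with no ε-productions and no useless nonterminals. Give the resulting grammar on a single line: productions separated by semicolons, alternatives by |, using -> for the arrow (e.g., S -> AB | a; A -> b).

S -> h | GC; A -> f; B -> h; C -> GS; D -> GA; G -> AA | AW; W -> BB | BD | GA

No ε-productions.
No unit productions to eliminate.
TERM: introduce A -> f, B -> h and substitute in every rule of length ≥2.
BIN: S -> GGS becomes S -> GC, C -> GS; W -> BGA becomes W -> BD, D -> GA.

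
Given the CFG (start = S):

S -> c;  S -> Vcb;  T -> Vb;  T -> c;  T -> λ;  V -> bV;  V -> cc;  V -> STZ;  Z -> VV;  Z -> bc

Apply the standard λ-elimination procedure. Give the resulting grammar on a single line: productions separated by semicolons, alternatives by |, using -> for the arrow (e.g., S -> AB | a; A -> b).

S -> c | Vcb; T -> c | Vb; V -> SZ | bV | cc | STZ; Z -> VV | bc

Nullable set: {T}.
Drop T -> λ.
V -> STZ: T nullable, giving STZ | SZ.
Unchanged (no nullable symbols): S -> Vcb; S -> c; T -> Vb; T -> c; V -> bV; V -> cc; Z -> VV; Z -> bc.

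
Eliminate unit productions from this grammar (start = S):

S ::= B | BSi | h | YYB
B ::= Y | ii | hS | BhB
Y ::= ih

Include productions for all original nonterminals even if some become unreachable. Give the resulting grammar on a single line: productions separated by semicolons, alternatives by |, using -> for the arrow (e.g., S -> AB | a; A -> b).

S -> h | hS | ih | ii | BSi | BhB | YYB; B -> hS | ih | ii | BhB; Y -> ih

Unit productions: B->Y, S->B.
Unit pairs (A ⇒* B via units): (B,Y), (S,B), (S,Y).
S: inherits non-unit rules of {B, S, Y} → BSi | BhB | YYB | h | hS | ih | ii.
B: inherits non-unit rules of {B, Y} → BhB | hS | ih | ii.
Y: inherits non-unit rules of {Y} → ih.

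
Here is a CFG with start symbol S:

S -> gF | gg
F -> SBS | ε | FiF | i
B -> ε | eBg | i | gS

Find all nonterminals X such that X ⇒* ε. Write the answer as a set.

Directly nullable (have an ε-rule): {B, F}.
Not nullable: S — each has a terminal in every rule's right-hand side or depends on a non-nullable symbol.

{B, F}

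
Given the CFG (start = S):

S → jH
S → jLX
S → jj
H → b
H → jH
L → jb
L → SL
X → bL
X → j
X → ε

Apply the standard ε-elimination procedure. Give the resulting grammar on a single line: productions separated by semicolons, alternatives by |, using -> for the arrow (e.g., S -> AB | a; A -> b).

Nullable set: {X}.
S -> jLX: X nullable, giving jL | jLX.
Drop X -> ε.
Unchanged (no nullable symbols): S -> jH; S -> jj; H -> b; H -> jH; L -> SL; L -> jb; X -> bL; X -> j.

S -> jH | jL | jj | jLX; H -> b | jH; L -> SL | jb; X -> j | bL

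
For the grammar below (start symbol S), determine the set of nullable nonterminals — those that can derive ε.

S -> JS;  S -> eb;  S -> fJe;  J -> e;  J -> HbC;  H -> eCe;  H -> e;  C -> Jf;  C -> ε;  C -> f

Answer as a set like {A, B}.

{C}

Directly nullable (have an ε-rule): {C}.
Not nullable: H, J, S — each has a terminal in every rule's right-hand side or depends on a non-nullable symbol.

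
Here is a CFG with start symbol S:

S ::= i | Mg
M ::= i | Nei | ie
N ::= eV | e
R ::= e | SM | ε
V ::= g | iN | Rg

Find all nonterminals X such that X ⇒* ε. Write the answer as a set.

Directly nullable (have an ε-rule): {R}.
Not nullable: M, N, S, V — each has a terminal in every rule's right-hand side or depends on a non-nullable symbol.

{R}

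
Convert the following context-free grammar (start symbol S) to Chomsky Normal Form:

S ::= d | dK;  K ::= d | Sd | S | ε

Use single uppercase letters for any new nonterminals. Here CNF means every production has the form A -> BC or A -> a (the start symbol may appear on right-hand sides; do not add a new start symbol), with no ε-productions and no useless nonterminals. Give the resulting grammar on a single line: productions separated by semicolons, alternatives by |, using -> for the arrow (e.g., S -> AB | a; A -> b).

Nullable: {K}; after ε-elimination: S -> d | dK; K -> S | d | Sd.
After unit-elimination: S -> d | dK; K -> d | Sd | dK.
TERM: introduce A -> d and substitute in every rule of length ≥2.

S -> d | AK; A -> d; K -> d | AK | SA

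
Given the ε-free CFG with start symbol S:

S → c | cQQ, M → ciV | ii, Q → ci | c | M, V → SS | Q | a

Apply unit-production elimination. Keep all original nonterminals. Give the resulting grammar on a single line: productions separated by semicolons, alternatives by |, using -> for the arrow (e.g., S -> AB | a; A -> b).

S -> c | cQQ; M -> ii | ciV; Q -> c | ci | ii | ciV; V -> a | c | SS | ci | ii | ciV

Unit productions: Q->M, V->Q.
Unit pairs (A ⇒* B via units): (Q,M), (V,M), (V,Q).
S: inherits non-unit rules of {S} → c | cQQ.
M: inherits non-unit rules of {M} → ciV | ii.
Q: inherits non-unit rules of {M, Q} → c | ci | ciV | ii.
V: inherits non-unit rules of {M, Q, V} → SS | a | c | ci | ciV | ii.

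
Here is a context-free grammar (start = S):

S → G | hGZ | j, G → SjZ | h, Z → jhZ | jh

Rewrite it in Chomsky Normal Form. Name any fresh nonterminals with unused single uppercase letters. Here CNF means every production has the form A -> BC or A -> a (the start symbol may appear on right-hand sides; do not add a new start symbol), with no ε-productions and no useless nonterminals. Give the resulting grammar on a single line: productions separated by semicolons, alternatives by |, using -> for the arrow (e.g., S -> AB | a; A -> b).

No ε-productions.
After unit-elimination: S -> h | j | SjZ | hGZ; G -> h | SjZ; Z -> jh | jhZ.
TERM: introduce B -> h, A -> j and substitute in every rule of length ≥2.
BIN: G -> SAZ becomes G -> SC, C -> AZ; S -> BGZ becomes S -> BD, D -> GZ; S -> SAZ becomes S -> SE, E -> AZ; Z -> ABZ becomes Z -> AF, F -> BZ.

S -> h | j | BD | SE; A -> j; B -> h; C -> AZ; D -> GZ; E -> AZ; F -> BZ; G -> h | SC; Z -> AB | AF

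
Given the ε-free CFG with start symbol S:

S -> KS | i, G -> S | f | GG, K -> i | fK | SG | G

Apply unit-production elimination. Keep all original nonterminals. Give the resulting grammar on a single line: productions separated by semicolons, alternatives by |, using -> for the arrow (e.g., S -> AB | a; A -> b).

S -> i | KS; G -> f | i | GG | KS; K -> f | i | GG | KS | SG | fK

Unit productions: G->S, K->G.
Unit pairs (A ⇒* B via units): (G,S), (K,G), (K,S).
S: inherits non-unit rules of {S} → KS | i.
G: inherits non-unit rules of {G, S} → GG | KS | f | i.
K: inherits non-unit rules of {G, K, S} → GG | KS | SG | f | fK | i.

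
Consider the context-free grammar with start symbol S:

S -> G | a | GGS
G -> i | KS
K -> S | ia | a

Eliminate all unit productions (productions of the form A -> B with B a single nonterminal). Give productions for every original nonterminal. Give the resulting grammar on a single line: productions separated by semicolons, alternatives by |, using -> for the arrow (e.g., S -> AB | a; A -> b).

S -> a | i | KS | GGS; G -> i | KS; K -> a | i | KS | ia | GGS

Unit productions: K->S, S->G.
Unit pairs (A ⇒* B via units): (K,G), (K,S), (S,G).
S: inherits non-unit rules of {G, S} → GGS | KS | a | i.
G: inherits non-unit rules of {G} → KS | i.
K: inherits non-unit rules of {G, K, S} → GGS | KS | a | i | ia.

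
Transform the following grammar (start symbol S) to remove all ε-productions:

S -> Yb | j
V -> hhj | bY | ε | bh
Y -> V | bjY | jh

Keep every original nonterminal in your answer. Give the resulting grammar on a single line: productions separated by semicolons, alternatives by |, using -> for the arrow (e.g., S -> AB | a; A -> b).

S -> b | j | Yb; V -> b | bY | bh | hhj; Y -> V | bj | jh | bjY

Nullable set: {V, Y}.
S -> Yb: Y nullable, giving Yb | b.
Drop V -> ε.
V -> bY: Y nullable, giving b | bY.
Y -> V: V nullable, giving V.
Y -> bjY: Y nullable, giving bj | bjY.
Unchanged (no nullable symbols): S -> j; V -> bh; V -> hhj; Y -> jh.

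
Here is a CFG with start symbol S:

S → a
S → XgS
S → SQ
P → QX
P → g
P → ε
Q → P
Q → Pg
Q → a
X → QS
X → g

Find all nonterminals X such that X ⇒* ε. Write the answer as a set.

Directly nullable (have an ε-rule): {P}.
Q is nullable via Q -> P (every symbol on the right is already known nullable).
Not nullable: S, X — each has a terminal in every rule's right-hand side or depends on a non-nullable symbol.

{P, Q}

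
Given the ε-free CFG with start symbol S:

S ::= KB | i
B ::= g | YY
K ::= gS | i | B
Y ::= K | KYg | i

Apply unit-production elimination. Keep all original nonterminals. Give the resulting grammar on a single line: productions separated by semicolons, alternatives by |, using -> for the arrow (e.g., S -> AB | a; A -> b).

Unit productions: K->B, Y->K.
Unit pairs (A ⇒* B via units): (K,B), (Y,B), (Y,K).
S: inherits non-unit rules of {S} → KB | i.
B: inherits non-unit rules of {B} → YY | g.
K: inherits non-unit rules of {B, K} → YY | g | gS | i.
Y: inherits non-unit rules of {B, K, Y} → KYg | YY | g | gS | i.

S -> i | KB; B -> g | YY; K -> g | i | YY | gS; Y -> g | i | YY | gS | KYg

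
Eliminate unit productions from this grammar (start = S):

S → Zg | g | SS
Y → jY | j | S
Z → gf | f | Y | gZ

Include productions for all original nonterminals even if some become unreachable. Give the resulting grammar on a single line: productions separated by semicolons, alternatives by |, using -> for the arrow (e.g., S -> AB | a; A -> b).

S -> g | SS | Zg; Y -> g | j | SS | Zg | jY; Z -> f | g | j | SS | Zg | gZ | gf | jY

Unit productions: Y->S, Z->Y.
Unit pairs (A ⇒* B via units): (Y,S), (Z,S), (Z,Y).
S: inherits non-unit rules of {S} → SS | Zg | g.
Y: inherits non-unit rules of {S, Y} → SS | Zg | g | j | jY.
Z: inherits non-unit rules of {S, Y, Z} → SS | Zg | f | g | gZ | gf | j | jY.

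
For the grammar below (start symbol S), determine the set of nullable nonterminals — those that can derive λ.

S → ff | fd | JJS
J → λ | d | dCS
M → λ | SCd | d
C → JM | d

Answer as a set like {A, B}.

Directly nullable (have an ε-rule): {J, M}.
C is nullable via C -> JM (every symbol on the right is already known nullable).
Not nullable: S — each has a terminal in every rule's right-hand side or depends on a non-nullable symbol.

{C, J, M}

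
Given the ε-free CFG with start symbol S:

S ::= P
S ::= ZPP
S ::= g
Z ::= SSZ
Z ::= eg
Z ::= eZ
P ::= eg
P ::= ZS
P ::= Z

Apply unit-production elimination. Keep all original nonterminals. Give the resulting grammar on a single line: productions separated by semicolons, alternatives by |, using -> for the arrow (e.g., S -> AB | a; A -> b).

S -> g | ZS | eZ | eg | SSZ | ZPP; P -> ZS | eZ | eg | SSZ; Z -> eZ | eg | SSZ

Unit productions: P->Z, S->P.
Unit pairs (A ⇒* B via units): (P,Z), (S,P), (S,Z).
S: inherits non-unit rules of {P, S, Z} → SSZ | ZPP | ZS | eZ | eg | g.
P: inherits non-unit rules of {P, Z} → SSZ | ZS | eZ | eg.
Z: inherits non-unit rules of {Z} → SSZ | eZ | eg.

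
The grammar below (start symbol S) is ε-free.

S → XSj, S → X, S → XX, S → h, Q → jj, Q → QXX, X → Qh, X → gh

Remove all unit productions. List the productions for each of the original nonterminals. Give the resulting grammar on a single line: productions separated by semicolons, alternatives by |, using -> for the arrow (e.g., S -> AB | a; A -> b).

Unit productions: S->X.
Unit pairs (A ⇒* B via units): (S,X).
S: inherits non-unit rules of {S, X} → Qh | XSj | XX | gh | h.
Q: inherits non-unit rules of {Q} → QXX | jj.
X: inherits non-unit rules of {X} → Qh | gh.

S -> h | Qh | XX | gh | XSj; Q -> jj | QXX; X -> Qh | gh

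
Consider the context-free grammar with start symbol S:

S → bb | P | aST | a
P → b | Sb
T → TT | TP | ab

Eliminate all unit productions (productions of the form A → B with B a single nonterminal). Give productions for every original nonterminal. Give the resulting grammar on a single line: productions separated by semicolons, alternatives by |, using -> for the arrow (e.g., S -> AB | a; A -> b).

Unit productions: S->P.
Unit pairs (A ⇒* B via units): (S,P).
S: inherits non-unit rules of {P, S} → Sb | a | aST | b | bb.
P: inherits non-unit rules of {P} → Sb | b.
T: inherits non-unit rules of {T} → TP | TT | ab.

S -> a | b | Sb | bb | aST; P -> b | Sb; T -> TP | TT | ab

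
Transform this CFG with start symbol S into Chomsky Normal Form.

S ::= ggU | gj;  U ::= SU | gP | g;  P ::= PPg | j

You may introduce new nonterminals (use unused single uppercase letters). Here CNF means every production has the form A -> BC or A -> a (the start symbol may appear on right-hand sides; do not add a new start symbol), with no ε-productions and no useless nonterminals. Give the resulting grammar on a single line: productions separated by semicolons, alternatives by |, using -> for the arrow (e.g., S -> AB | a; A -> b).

S -> AB | AD; A -> g; B -> j; C -> PA; D -> AU; P -> j | PC; U -> g | AP | SU

No ε-productions.
No unit productions to eliminate.
TERM: introduce A -> g, B -> j and substitute in every rule of length ≥2.
BIN: P -> PPA becomes P -> PC, C -> PA; S -> AAU becomes S -> AD, D -> AU.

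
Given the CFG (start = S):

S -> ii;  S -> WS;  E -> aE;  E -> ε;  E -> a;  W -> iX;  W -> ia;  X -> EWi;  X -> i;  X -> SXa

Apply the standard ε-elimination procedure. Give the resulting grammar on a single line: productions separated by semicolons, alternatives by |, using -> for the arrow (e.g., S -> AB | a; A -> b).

Nullable set: {E}.
Drop E -> ε.
E -> aE: E nullable, giving a | aE.
X -> EWi: E nullable, giving EWi | Wi.
Unchanged (no nullable symbols): S -> WS; S -> ii; E -> a; W -> iX; W -> ia; X -> SXa; X -> i.

S -> WS | ii; E -> a | aE; W -> iX | ia; X -> i | Wi | EWi | SXa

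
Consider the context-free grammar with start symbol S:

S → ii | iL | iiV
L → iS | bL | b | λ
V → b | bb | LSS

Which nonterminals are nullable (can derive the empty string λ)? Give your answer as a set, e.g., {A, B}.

{L}

Directly nullable (have an ε-rule): {L}.
Not nullable: S, V — each has a terminal in every rule's right-hand side or depends on a non-nullable symbol.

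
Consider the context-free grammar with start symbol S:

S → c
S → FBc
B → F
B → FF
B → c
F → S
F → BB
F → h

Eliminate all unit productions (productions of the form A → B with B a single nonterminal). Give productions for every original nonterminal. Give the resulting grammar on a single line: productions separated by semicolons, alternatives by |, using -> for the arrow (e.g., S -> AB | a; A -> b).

S -> c | FBc; B -> c | h | BB | FF | FBc; F -> c | h | BB | FBc

Unit productions: B->F, F->S.
Unit pairs (A ⇒* B via units): (B,F), (B,S), (F,S).
S: inherits non-unit rules of {S} → FBc | c.
B: inherits non-unit rules of {B, F, S} → BB | FBc | FF | c | h.
F: inherits non-unit rules of {F, S} → BB | FBc | c | h.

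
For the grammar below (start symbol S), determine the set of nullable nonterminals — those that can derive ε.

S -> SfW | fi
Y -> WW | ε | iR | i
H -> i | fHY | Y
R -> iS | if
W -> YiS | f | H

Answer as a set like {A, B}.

{H, W, Y}

Directly nullable (have an ε-rule): {Y}.
H is nullable via H -> Y (every symbol on the right is already known nullable).
W is nullable via W -> H (every symbol on the right is already known nullable).
Not nullable: R, S — each has a terminal in every rule's right-hand side or depends on a non-nullable symbol.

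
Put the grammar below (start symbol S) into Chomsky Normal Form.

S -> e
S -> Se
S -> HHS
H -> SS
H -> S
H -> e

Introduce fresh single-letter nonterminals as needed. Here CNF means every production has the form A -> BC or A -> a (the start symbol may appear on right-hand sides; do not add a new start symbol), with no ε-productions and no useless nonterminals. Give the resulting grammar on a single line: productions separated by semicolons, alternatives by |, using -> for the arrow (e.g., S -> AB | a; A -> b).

No ε-productions.
After unit-elimination: S -> e | Se | HHS; H -> e | SS | Se | HHS.
TERM: introduce A -> e and substitute in every rule of length ≥2.
BIN: H -> HHS becomes H -> HB, B -> HS; S -> HHS becomes S -> HC, C -> HS.

S -> e | HC | SA; A -> e; B -> HS; C -> HS; H -> e | HB | SA | SS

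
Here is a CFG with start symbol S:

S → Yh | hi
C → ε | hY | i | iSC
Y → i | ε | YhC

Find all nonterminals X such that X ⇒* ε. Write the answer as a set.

Directly nullable (have an ε-rule): {C, Y}.
Not nullable: S — each has a terminal in every rule's right-hand side or depends on a non-nullable symbol.

{C, Y}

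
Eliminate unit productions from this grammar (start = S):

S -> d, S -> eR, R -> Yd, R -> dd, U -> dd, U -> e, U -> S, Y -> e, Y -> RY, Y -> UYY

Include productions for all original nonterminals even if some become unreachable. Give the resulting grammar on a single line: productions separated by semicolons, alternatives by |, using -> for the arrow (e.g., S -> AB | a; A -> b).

Unit productions: U->S.
Unit pairs (A ⇒* B via units): (U,S).
S: inherits non-unit rules of {S} → d | eR.
R: inherits non-unit rules of {R} → Yd | dd.
U: inherits non-unit rules of {S, U} → d | dd | e | eR.
Y: inherits non-unit rules of {Y} → RY | UYY | e.

S -> d | eR; R -> Yd | dd; U -> d | e | dd | eR; Y -> e | RY | UYY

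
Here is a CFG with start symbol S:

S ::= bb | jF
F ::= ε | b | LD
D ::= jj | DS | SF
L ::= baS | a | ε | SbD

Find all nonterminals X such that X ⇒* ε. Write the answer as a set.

{F, L}

Directly nullable (have an ε-rule): {F, L}.
Not nullable: D, S — each has a terminal in every rule's right-hand side or depends on a non-nullable symbol.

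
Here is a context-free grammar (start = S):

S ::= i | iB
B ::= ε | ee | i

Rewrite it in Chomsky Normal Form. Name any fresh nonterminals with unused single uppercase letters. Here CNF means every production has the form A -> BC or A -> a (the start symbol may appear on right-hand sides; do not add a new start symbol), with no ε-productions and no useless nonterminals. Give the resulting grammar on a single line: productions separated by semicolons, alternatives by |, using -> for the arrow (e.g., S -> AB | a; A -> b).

S -> i | CB; A -> e; B -> i | AA; C -> i

Nullable: {B}; after ε-elimination: S -> i | iB; B -> i | ee.
No unit productions to eliminate.
TERM: introduce A -> e, C -> i and substitute in every rule of length ≥2.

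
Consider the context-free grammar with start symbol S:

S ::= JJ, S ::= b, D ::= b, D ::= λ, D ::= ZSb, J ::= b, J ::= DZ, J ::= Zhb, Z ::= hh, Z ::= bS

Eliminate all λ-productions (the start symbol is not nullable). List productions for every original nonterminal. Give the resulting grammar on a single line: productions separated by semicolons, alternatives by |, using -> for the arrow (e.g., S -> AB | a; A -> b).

S -> b | JJ; D -> b | ZSb; J -> Z | b | DZ | Zhb; Z -> bS | hh

Nullable set: {D}.
Drop D -> λ.
J -> DZ: D nullable, giving DZ | Z.
Unchanged (no nullable symbols): S -> JJ; S -> b; D -> ZSb; D -> b; J -> Zhb; J -> b; Z -> bS; Z -> hh.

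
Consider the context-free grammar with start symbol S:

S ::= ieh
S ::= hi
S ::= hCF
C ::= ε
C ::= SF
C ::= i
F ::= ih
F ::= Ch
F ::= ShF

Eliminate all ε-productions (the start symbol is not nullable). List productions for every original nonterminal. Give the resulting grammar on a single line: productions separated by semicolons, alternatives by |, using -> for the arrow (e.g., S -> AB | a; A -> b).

S -> hF | hi | hCF | ieh; C -> i | SF; F -> h | Ch | ih | ShF

Nullable set: {C}.
S -> hCF: C nullable, giving hCF | hF.
Drop C -> ε.
F -> Ch: C nullable, giving Ch | h.
Unchanged (no nullable symbols): S -> hi; S -> ieh; C -> SF; C -> i; F -> ShF; F -> ih.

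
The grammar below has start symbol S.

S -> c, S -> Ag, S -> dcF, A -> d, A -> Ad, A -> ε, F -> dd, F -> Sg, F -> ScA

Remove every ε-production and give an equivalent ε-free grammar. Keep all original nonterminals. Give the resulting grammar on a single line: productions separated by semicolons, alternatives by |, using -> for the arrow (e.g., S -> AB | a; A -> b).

S -> c | g | Ag | dcF; A -> d | Ad; F -> Sc | Sg | dd | ScA

Nullable set: {A}.
S -> Ag: A nullable, giving Ag | g.
Drop A -> ε.
A -> Ad: A nullable, giving Ad | d.
F -> ScA: A nullable, giving Sc | ScA.
Unchanged (no nullable symbols): S -> c; S -> dcF; A -> d; F -> Sg; F -> dd.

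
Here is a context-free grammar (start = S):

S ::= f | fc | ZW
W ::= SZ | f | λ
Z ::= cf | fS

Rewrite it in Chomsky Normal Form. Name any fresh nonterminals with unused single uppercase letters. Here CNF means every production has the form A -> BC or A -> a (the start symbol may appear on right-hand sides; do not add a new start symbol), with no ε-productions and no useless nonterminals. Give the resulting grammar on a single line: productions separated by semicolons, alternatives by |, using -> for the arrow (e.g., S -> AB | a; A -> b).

S -> f | AB | BA | BS | ZW; A -> c; B -> f; W -> f | SZ; Z -> AB | BS

Nullable: {W}; after ε-elimination: S -> Z | f | ZW | fc; W -> f | SZ; Z -> cf | fS.
After unit-elimination: S -> f | ZW | cf | fS | fc; W -> f | SZ; Z -> cf | fS.
TERM: introduce A -> c, B -> f and substitute in every rule of length ≥2.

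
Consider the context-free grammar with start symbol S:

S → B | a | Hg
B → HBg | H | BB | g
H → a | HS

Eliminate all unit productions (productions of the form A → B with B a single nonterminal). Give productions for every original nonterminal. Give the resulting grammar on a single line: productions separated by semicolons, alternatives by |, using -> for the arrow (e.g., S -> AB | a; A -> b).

Unit productions: B->H, S->B.
Unit pairs (A ⇒* B via units): (B,H), (S,B), (S,H).
S: inherits non-unit rules of {B, H, S} → BB | HBg | HS | Hg | a | g.
B: inherits non-unit rules of {B, H} → BB | HBg | HS | a | g.
H: inherits non-unit rules of {H} → HS | a.

S -> a | g | BB | HS | Hg | HBg; B -> a | g | BB | HS | HBg; H -> a | HS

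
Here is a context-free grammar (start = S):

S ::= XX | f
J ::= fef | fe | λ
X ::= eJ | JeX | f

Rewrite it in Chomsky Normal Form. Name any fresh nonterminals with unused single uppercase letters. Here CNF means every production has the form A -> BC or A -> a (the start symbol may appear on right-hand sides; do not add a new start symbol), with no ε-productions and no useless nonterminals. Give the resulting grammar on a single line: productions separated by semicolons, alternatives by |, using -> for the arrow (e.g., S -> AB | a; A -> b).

Nullable: {J}; after ε-elimination: S -> f | XX; J -> fe | fef; X -> e | f | eJ | eX | JeX.
No unit productions to eliminate.
TERM: introduce B -> e, A -> f and substitute in every rule of length ≥2.
BIN: J -> ABA becomes J -> AC, C -> BA; X -> JBX becomes X -> JD, D -> BX.

S -> f | XX; A -> f; B -> e; C -> BA; D -> BX; J -> AB | AC; X -> e | f | BJ | BX | JD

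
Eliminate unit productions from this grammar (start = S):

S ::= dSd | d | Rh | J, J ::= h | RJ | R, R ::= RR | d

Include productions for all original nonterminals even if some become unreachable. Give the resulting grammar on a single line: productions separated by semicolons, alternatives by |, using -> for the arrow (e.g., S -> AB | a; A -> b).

S -> d | h | RJ | RR | Rh | dSd; J -> d | h | RJ | RR; R -> d | RR

Unit productions: J->R, S->J.
Unit pairs (A ⇒* B via units): (J,R), (S,J), (S,R).
S: inherits non-unit rules of {J, R, S} → RJ | RR | Rh | d | dSd | h.
J: inherits non-unit rules of {J, R} → RJ | RR | d | h.
R: inherits non-unit rules of {R} → RR | d.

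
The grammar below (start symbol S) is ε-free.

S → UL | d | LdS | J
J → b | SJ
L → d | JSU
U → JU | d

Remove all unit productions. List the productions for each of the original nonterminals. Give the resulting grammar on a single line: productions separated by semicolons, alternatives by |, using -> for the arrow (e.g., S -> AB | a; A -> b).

Unit productions: S->J.
Unit pairs (A ⇒* B via units): (S,J).
S: inherits non-unit rules of {J, S} → LdS | SJ | UL | b | d.
J: inherits non-unit rules of {J} → SJ | b.
L: inherits non-unit rules of {L} → JSU | d.
U: inherits non-unit rules of {U} → JU | d.

S -> b | d | SJ | UL | LdS; J -> b | SJ; L -> d | JSU; U -> d | JU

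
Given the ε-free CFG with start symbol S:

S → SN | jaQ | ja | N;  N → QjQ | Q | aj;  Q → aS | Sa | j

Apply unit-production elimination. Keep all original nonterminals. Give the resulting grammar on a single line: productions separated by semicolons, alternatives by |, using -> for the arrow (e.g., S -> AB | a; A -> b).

Unit productions: N->Q, S->N.
Unit pairs (A ⇒* B via units): (N,Q), (S,N), (S,Q).
S: inherits non-unit rules of {N, Q, S} → QjQ | SN | Sa | aS | aj | j | ja | jaQ.
N: inherits non-unit rules of {N, Q} → QjQ | Sa | aS | aj | j.
Q: inherits non-unit rules of {Q} → Sa | aS | j.

S -> j | SN | Sa | aS | aj | ja | QjQ | jaQ; N -> j | Sa | aS | aj | QjQ; Q -> j | Sa | aS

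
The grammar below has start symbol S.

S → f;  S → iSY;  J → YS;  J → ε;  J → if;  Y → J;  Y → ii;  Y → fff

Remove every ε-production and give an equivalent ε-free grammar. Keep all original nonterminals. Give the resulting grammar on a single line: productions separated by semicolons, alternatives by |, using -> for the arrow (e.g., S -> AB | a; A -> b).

S -> f | iS | iSY; J -> S | YS | if; Y -> J | ii | fff

Nullable set: {J, Y}.
S -> iSY: Y nullable, giving iS | iSY.
Drop J -> ε.
J -> YS: Y nullable, giving S | YS.
Y -> J: J nullable, giving J.
Unchanged (no nullable symbols): S -> f; J -> if; Y -> fff; Y -> ii.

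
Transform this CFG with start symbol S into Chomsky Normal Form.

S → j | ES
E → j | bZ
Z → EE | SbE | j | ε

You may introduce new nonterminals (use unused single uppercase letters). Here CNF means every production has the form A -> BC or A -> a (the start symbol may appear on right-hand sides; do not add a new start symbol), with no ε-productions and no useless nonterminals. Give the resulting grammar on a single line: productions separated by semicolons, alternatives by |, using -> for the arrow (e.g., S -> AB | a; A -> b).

S -> j | ES; A -> b; B -> AE; E -> b | j | AZ; Z -> j | EE | SB

Nullable: {Z}; after ε-elimination: S -> j | ES; E -> b | j | bZ; Z -> j | EE | SbE.
No unit productions to eliminate.
TERM: introduce A -> b and substitute in every rule of length ≥2.
BIN: Z -> SAE becomes Z -> SB, B -> AE.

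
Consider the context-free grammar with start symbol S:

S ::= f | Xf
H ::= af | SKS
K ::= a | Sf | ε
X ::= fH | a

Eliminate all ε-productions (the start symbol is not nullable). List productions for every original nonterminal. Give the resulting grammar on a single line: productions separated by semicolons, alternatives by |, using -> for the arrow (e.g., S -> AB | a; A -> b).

Nullable set: {K}.
H -> SKS: K nullable, giving SKS | SS.
Drop K -> ε.
Unchanged (no nullable symbols): S -> Xf; S -> f; H -> af; K -> Sf; K -> a; X -> a; X -> fH.

S -> f | Xf; H -> SS | af | SKS; K -> a | Sf; X -> a | fH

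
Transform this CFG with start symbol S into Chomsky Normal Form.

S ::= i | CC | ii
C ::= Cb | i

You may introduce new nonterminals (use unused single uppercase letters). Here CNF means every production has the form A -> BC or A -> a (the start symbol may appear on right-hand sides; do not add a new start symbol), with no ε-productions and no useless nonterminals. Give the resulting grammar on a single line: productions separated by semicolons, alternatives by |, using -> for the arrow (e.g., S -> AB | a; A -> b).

No ε-productions.
No unit productions to eliminate.
TERM: introduce A -> b, B -> i and substitute in every rule of length ≥2.

S -> i | BB | CC; A -> b; B -> i; C -> i | CA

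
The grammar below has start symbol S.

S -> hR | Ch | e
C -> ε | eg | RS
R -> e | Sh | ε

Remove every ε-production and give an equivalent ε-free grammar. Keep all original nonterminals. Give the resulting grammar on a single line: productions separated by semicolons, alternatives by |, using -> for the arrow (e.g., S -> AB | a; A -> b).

Nullable set: {C, R}.
S -> Ch: C nullable, giving Ch | h.
S -> hR: R nullable, giving h | hR.
Drop C -> ε.
C -> RS: R nullable, giving RS | S.
Drop R -> ε.
Unchanged (no nullable symbols): S -> e; C -> eg; R -> Sh; R -> e.

S -> e | h | Ch | hR; C -> S | RS | eg; R -> e | Sh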